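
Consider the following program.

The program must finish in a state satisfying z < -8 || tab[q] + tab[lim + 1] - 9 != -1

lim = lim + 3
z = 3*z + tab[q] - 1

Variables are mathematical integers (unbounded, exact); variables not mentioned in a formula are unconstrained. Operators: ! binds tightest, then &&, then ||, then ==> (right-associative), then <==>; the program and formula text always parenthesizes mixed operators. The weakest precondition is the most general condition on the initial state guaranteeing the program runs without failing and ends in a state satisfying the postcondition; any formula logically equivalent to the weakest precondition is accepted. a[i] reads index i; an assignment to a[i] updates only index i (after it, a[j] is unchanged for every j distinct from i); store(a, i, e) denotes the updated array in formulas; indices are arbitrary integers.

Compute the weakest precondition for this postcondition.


Working backward. After the program, the postcondition z < -8 || tab[q] + tab[lim + 1] - 9 != -1 must hold; in canonical form it is z < -8 || tab[lim + 1] + tab[q] != 8.
Before z := 3*z + tab[q] - 1: tab[q] + 3*z < -7 || tab[lim + 1] + tab[q] != 8
Before lim := lim + 3: tab[q] + 3*z < -7 || tab[lim + 4] + tab[q] != 8
Answer: WP = tab[q] + 3*z < -7 || tab[lim + 4] + tab[q] != 8


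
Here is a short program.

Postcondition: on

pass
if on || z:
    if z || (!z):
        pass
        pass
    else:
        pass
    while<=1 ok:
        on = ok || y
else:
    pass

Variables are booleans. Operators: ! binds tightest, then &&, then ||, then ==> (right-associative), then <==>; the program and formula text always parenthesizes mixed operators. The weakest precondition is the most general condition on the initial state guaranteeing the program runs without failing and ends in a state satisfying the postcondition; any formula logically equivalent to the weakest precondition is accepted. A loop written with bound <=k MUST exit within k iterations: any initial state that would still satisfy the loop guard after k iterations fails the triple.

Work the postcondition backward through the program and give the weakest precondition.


Working backward. After the program, on must hold.
Then branch requires (ok ==> ((!ok) && (ok || y))) && ((!ok) ==> on); else branch requires on.
Before the if: ((on || z) ==> ((ok ==> ((!ok) && (ok || y))) && ((!ok) ==> on))) && ((!(on || z)) ==> on)
Before skip: ((on || z) ==> ((ok ==> ((!ok) && (ok || y))) && ((!ok) ==> on))) && ((!(on || z)) ==> on)
Answer: WP = ((on || z) ==> ((ok ==> ((!ok) && (ok || y))) && ((!ok) ==> on))) && ((!(on || z)) ==> on)


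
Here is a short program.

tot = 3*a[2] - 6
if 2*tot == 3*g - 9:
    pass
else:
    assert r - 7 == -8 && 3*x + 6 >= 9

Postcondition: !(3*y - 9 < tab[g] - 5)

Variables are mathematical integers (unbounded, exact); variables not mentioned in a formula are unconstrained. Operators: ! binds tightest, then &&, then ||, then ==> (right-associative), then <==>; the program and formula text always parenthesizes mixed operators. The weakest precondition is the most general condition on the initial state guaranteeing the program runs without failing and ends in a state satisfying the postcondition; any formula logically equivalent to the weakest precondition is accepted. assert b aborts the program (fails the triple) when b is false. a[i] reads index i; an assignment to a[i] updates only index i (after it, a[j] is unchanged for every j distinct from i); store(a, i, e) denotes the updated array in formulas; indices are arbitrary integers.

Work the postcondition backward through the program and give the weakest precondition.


Working backward. After the program, the postcondition !(3*y - 9 < tab[g] - 5) must hold; in canonical form it is !(3*y < tab[g] + 4).
Then branch requires !(3*y < tab[g] + 4); else branch requires r == -1 && 3*x >= 3 && (!(3*y < tab[g] + 4)).
Before the if: (2*tot == 3*g - 9 ==> (!(3*y < tab[g] + 4))) && ((!(2*tot == 3*g - 9)) ==> (r == -1 && 3*x >= 3 && (!(3*y < tab[g] + 4))))
Before tot := 3*a[2] - 6: (6*a[2] == 3*g + 3 ==> (!(3*y < tab[g] + 4))) && ((!(6*a[2] == 3*g + 3)) ==> (r == -1 && 3*x >= 3 && (!(3*y < tab[g] + 4))))
Answer: WP = (6*a[2] == 3*g + 3 ==> (!(3*y < tab[g] + 4))) && ((!(6*a[2] == 3*g + 3)) ==> (r == -1 && 3*x >= 3 && (!(3*y < tab[g] + 4))))


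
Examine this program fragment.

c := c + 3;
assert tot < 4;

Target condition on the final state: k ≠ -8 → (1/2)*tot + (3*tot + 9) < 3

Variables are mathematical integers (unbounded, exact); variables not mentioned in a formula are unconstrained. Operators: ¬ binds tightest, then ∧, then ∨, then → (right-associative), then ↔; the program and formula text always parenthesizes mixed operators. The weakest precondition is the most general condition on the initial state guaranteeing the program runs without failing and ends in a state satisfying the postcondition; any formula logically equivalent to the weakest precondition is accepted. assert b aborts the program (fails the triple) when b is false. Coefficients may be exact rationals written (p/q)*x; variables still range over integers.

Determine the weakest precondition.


Working backward. After the program, the postcondition k ≠ -8 → (1/2)*tot + (3*tot + 9) < 3 must hold; in canonical form it is k ≠ -8 → (7/2)*tot < -6.
Before assert tot < 4: tot < 4 ∧ (k ≠ -8 → (7/2)*tot < -6)
Before c := c + 3: tot < 4 ∧ (k ≠ -8 → (7/2)*tot < -6)
Answer: WP = tot < 4 ∧ (k ≠ -8 → (7/2)*tot < -6)


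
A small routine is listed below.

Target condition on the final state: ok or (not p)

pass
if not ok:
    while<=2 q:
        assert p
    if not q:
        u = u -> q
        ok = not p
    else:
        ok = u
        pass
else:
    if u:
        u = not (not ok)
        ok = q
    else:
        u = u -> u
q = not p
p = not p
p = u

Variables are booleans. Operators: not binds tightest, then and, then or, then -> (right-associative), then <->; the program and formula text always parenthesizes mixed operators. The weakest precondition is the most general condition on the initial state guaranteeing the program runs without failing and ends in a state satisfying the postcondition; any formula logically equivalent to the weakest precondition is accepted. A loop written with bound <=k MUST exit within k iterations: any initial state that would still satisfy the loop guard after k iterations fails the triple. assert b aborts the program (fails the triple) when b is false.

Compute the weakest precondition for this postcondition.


Working backward. After the program, ok or (not p) must hold.
Before p := u: ok or (not u)
Before p := not p: ok or (not u)
Before q := not p: ok or (not u)
Then branch requires (q -> (p and (q -> (p and (not q) and ((not q) -> ((not p) or (not (u -> q)))))) and ((not q) -> ((not q) -> ((not p) or (not (u -> q))))))) and ((not q) -> ((not q) -> ((not p) or (not (u -> q))))); else branch requires (u -> (q or (not ok))) and ((not u) -> ok).
Before the if: ((not ok) -> ((q -> (p and (q -> (p and (not q) and ((not q) -> ((not p) or (not (u -> q)))))) and ((not q) -> ((not q) -> ((not p) or (not (u -> q))))))) and ((not q) -> ((not q) -> ((not p) or (not (u -> q))))))) and (ok -> ((u -> (q or (not ok))) and ((not u) -> ok)))
Before skip: ((not ok) -> ((q -> (p and (q -> (p and (not q) and ((not q) -> ((not p) or (not (u -> q)))))) and ((not q) -> ((not q) -> ((not p) or (not (u -> q))))))) and ((not q) -> ((not q) -> ((not p) or (not (u -> q))))))) and (ok -> ((u -> (q or (not ok))) and ((not u) -> ok)))
Answer: WP = ((not ok) -> ((q -> (p and (q -> (p and (not q) and ((not q) -> ((not p) or (not (u -> q)))))) and ((not q) -> ((not q) -> ((not p) or (not (u -> q))))))) and ((not q) -> ((not q) -> ((not p) or (not (u -> q))))))) and (ok -> ((u -> (q or (not ok))) and ((not u) -> ok)))


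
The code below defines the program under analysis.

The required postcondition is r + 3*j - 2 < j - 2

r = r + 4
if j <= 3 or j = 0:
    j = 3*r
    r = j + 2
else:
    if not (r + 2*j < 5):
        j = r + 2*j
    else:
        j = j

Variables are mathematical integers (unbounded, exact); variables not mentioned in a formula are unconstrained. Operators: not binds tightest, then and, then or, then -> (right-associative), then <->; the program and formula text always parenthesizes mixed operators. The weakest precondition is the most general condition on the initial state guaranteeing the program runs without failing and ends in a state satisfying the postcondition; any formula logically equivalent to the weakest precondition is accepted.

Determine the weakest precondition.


Working backward. After the program, the postcondition r + 3*j - 2 < j - 2 must hold; in canonical form it is 2*j + r < 0.
Then branch requires 9*r < -2; else branch requires ((not (2*j + r < 5)) -> 4*j + 3*r < 0) and (2*j + r < 5 -> 2*j + r < 0).
Before the if: ((j <= 3 or j = 0) -> 9*r < -2) and ((not (j <= 3 or j = 0)) -> (((not (2*j + r < 5)) -> 4*j + 3*r < 0) and (2*j + r < 5 -> 2*j + r < 0)))
Before r := r + 4: ((j <= 3 or j = 0) -> 9*r < -38) and ((not (j <= 3 or j = 0)) -> (((not (2*j + r < 1)) -> 4*j + 3*r < -12) and (2*j + r < 1 -> 2*j + r < -4)))
Answer: WP = ((j <= 3 or j = 0) -> 9*r < -38) and ((not (j <= 3 or j = 0)) -> (((not (2*j + r < 1)) -> 4*j + 3*r < -12) and (2*j + r < 1 -> 2*j + r < -4)))


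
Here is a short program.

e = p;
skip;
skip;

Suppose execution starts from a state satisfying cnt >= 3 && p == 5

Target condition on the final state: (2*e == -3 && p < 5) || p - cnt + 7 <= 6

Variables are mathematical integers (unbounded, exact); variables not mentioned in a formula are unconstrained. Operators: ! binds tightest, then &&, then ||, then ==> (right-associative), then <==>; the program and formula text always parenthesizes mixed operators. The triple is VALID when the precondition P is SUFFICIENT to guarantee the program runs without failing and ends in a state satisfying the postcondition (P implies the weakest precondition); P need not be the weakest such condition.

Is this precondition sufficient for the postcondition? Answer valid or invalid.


Working backward. After the program, the postcondition (2*e == -3 && p < 5) || p - cnt + 7 <= 6 must hold; in canonical form it is (2*e == -3 && p < 5) || p <= cnt - 1.
Before skip: (2*e == -3 && p < 5) || p <= cnt - 1
Before skip: (2*e == -3 && p < 5) || p <= cnt - 1
Before e := p: (2*p == -3 && p < 5) || p <= cnt - 1
The weakest precondition is (2*p == -3 && p < 5) || p <= cnt - 1.
Check whether cnt >= 3 && p == 5 implies it.
Countermodel: at the initial state cnt = 3, p = 5, the precondition holds but the weakest precondition fails.
Answer: invalid


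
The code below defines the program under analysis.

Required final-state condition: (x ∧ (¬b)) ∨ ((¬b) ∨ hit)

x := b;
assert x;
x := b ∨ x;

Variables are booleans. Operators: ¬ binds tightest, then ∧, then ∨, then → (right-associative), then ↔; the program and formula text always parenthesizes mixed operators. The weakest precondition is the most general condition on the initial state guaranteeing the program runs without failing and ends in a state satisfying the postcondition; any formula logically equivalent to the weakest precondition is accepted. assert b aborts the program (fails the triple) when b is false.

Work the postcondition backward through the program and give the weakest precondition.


Working backward. After the program, the postcondition (x ∧ (¬b)) ∨ ((¬b) ∨ hit) must hold; in canonical form it is (x ∧ (¬b)) ∨ (¬b) ∨ hit.
Before x := b ∨ x: ((b ∨ x) ∧ (¬b)) ∨ (¬b) ∨ hit
Before assert x: x ∧ (((b ∨ x) ∧ (¬b)) ∨ (¬b) ∨ hit)
Before x := b: b ∧ ((¬b) ∨ hit)
Answer: WP = b ∧ ((¬b) ∨ hit)


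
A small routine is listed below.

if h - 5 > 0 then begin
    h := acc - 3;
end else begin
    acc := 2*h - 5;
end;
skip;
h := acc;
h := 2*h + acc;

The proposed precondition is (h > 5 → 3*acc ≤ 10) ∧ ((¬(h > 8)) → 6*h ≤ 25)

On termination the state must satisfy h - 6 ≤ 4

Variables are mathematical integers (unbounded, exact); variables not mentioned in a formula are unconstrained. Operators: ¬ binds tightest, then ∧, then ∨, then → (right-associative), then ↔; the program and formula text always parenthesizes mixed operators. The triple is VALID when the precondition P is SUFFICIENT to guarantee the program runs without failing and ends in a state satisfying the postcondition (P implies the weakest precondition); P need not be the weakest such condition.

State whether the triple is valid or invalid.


Working backward. After the program, the postcondition h - 6 ≤ 4 must hold; in canonical form it is h ≤ 10.
Before h := 2*h + acc: acc + 2*h ≤ 10
Before h := acc: 3*acc ≤ 10
Before skip: 3*acc ≤ 10
Then branch requires 3*acc ≤ 10; else branch requires 6*h ≤ 25.
Before the if: (h > 5 → 3*acc ≤ 10) ∧ ((¬(h > 5)) → 6*h ≤ 25)
The weakest precondition is (h > 5 → 3*acc ≤ 10) ∧ ((¬(h > 5)) → 6*h ≤ 25).
Check whether (h > 5 → 3*acc ≤ 10) ∧ ((¬(h > 8)) → 6*h ≤ 25) implies it.
Every state satisfying the precondition satisfies the weakest precondition: the implication holds.
Answer: valid


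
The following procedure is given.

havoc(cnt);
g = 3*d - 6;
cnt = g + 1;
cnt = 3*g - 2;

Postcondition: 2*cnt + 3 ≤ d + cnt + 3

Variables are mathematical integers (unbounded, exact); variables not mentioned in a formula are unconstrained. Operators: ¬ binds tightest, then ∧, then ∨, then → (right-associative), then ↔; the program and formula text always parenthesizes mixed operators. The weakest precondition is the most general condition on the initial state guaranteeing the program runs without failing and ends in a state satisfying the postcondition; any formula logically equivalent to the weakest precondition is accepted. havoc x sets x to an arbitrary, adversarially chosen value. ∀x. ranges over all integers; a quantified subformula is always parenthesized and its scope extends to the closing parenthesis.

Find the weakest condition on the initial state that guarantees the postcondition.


Working backward. After the program, the postcondition 2*cnt + 3 ≤ d + cnt + 3 must hold; in canonical form it is cnt ≤ d.
Before cnt := 3*g - 2: 3*g ≤ d + 2
Before cnt := g + 1: 3*g ≤ d + 2
Before g := 3*d - 6: 8*d ≤ 20
Before havoc cnt: 8*d ≤ 20
Answer: WP = 8*d ≤ 20


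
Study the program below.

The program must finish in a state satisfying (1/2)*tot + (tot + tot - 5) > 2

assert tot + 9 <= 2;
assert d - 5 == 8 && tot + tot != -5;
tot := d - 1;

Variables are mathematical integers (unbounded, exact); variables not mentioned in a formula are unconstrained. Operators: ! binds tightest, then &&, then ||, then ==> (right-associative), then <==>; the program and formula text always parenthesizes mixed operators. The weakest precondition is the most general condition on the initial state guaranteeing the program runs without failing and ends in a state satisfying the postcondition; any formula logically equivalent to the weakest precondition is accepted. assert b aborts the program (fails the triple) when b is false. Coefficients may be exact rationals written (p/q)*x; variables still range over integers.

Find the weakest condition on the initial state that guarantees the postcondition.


Working backward. After the program, the postcondition (1/2)*tot + (tot + tot - 5) > 2 must hold; in canonical form it is (5/2)*tot > 7.
Before tot := d - 1: (5/2)*d > 19/2
Before assert d - 5 == 8 && tot + tot != -5: d == 13 && 2*tot != -5 && (5/2)*d > 19/2
Before assert tot + 9 <= 2: tot <= -7 && d == 13 && 2*tot != -5 && (5/2)*d > 19/2
Answer: WP = tot <= -7 && d == 13 && 2*tot != -5 && (5/2)*d > 19/2


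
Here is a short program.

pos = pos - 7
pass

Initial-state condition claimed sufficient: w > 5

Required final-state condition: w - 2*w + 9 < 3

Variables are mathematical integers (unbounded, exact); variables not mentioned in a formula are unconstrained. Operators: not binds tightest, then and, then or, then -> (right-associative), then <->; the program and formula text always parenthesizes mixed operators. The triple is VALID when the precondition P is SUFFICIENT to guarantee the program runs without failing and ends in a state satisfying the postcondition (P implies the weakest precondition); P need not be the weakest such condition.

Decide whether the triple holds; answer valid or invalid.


Working backward. After the program, the postcondition w - 2*w + 9 < 3 must hold; in canonical form it is w > 6.
Before skip: w > 6
Before pos := pos - 7: w > 6
The weakest precondition is w > 6.
Check whether w > 5 implies it.
Countermodel: at the initial state w = 6, the precondition holds but the weakest precondition fails.
Answer: invalid


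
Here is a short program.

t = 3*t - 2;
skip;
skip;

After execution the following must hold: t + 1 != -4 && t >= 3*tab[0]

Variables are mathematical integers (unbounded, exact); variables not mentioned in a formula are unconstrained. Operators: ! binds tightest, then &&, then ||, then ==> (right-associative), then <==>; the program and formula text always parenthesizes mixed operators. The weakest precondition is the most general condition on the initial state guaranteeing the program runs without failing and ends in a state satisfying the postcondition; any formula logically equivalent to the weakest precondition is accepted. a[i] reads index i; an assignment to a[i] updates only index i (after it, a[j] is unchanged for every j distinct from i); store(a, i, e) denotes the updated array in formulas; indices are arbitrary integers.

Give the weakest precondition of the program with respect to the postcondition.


Working backward. After the program, the postcondition t + 1 != -4 && t >= 3*tab[0] must hold; in canonical form it is t != -5 && t >= 3*tab[0].
Before skip: t != -5 && t >= 3*tab[0]
Before skip: t != -5 && t >= 3*tab[0]
Before t := 3*t - 2: 3*t != -3 && 3*t >= 3*tab[0] + 2
Answer: WP = 3*t != -3 && 3*t >= 3*tab[0] + 2


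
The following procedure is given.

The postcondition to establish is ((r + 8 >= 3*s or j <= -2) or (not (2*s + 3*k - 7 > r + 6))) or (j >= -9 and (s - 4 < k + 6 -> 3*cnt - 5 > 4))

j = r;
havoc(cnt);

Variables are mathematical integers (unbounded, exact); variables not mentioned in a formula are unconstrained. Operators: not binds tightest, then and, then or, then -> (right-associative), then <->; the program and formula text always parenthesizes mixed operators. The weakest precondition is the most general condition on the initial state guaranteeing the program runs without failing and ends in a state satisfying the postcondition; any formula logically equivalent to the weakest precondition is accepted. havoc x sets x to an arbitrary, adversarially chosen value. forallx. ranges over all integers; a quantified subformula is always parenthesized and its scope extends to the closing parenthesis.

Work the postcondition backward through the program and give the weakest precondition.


Working backward. After the program, the postcondition ((r + 8 >= 3*s or j <= -2) or (not (2*s + 3*k - 7 > r + 6))) or (j >= -9 and (s - 4 < k + 6 -> 3*cnt - 5 > 4)) must hold; in canonical form it is r >= 3*s - 8 or j <= -2 or (not (3*k + 2*s > r + 13)) or (j >= -9 and (s < k + 10 -> 3*cnt > 9)).
Before havoc cnt: forall cnt_1. (r >= 3*s - 8 or j <= -2 or (not (3*k + 2*s > r + 13)) or (j >= -9 and (s < k + 10 -> 3*cnt_1 > 9)))
Before j := r: forall cnt_1. (r >= 3*s - 8 or r <= -2 or (not (3*k + 2*s > r + 13)) or (r >= -9 and (s < k + 10 -> 3*cnt_1 > 9)))
Answer: WP = forall cnt_1. (r >= 3*s - 8 or r <= -2 or (not (3*k + 2*s > r + 13)) or (r >= -9 and (s < k + 10 -> 3*cnt_1 > 9)))


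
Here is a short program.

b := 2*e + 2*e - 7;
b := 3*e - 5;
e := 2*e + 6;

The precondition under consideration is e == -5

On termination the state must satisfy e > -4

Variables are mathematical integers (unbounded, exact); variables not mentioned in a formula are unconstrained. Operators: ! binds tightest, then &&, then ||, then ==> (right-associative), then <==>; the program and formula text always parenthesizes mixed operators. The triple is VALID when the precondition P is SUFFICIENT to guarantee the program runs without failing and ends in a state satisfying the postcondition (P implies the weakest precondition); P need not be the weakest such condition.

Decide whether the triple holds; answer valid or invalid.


Working backward. After the program, e > -4 must hold.
Before e := 2*e + 6: 2*e > -10
Before b := 3*e - 5: 2*e > -10
Before b := 2*e + 2*e - 7: 2*e > -10
The weakest precondition is 2*e > -10.
Check whether e == -5 implies it.
Countermodel: at the initial state e = -5, the precondition holds but the weakest precondition fails.
Answer: invalid


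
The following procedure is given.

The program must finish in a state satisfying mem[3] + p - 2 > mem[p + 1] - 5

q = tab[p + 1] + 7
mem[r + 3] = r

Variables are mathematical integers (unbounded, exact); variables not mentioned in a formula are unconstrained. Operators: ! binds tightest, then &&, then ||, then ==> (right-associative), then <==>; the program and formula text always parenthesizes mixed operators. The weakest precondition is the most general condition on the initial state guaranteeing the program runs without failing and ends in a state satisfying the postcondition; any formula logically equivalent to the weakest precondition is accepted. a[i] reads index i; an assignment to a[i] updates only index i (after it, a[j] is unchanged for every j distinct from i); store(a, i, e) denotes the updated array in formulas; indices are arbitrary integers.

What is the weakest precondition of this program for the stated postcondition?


Working backward. After the program, the postcondition mem[3] + p - 2 > mem[p + 1] - 5 must hold; in canonical form it is mem[3] + p > mem[p + 1] - 3.
Before mem[r + 3] := r: store(mem, r + 3, r)[3] + p > store(mem, r + 3, r)[p + 1] - 3
Before q := tab[p + 1] + 7: store(mem, r + 3, r)[3] + p > store(mem, r + 3, r)[p + 1] - 3
Answer: WP = store(mem, r + 3, r)[3] + p > store(mem, r + 3, r)[p + 1] - 3


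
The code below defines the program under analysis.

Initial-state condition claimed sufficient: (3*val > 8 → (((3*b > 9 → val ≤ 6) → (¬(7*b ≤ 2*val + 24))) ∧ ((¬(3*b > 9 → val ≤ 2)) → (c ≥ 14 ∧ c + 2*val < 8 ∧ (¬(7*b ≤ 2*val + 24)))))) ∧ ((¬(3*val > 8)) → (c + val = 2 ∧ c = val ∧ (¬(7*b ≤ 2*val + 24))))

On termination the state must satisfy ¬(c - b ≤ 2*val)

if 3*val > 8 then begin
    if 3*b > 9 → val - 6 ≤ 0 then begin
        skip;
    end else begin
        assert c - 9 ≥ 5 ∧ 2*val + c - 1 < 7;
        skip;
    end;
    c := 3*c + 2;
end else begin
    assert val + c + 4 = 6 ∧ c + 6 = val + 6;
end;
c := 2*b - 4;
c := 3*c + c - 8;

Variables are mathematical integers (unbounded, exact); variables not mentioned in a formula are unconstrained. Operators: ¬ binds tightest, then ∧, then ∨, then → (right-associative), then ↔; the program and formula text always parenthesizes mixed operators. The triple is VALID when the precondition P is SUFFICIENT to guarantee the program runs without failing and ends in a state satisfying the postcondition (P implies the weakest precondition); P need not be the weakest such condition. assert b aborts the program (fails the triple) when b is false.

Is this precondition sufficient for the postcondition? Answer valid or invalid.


Working backward. After the program, the postcondition ¬(c - b ≤ 2*val) must hold; in canonical form it is ¬(c ≤ b + 2*val).
Before c := 3*c + c - 8: ¬(4*c ≤ b + 2*val + 8)
Before c := 2*b - 4: ¬(7*b ≤ 2*val + 24)
Then branch requires ((3*b > 9 → val ≤ 6) → (¬(7*b ≤ 2*val + 24))) ∧ ((¬(3*b > 9 → val ≤ 6)) → (c ≥ 14 ∧ c + 2*val < 8 ∧ (¬(7*b ≤ 2*val + 24)))); else branch requires c + val = 2 ∧ c = val ∧ (¬(7*b ≤ 2*val + 24)).
Before the if: (3*val > 8 → (((3*b > 9 → val ≤ 6) → (¬(7*b ≤ 2*val + 24))) ∧ ((¬(3*b > 9 → val ≤ 6)) → (c ≥ 14 ∧ c + 2*val < 8 ∧ (¬(7*b ≤ 2*val + 24)))))) ∧ ((¬(3*val > 8)) → (c + val = 2 ∧ c = val ∧ (¬(7*b ≤ 2*val + 24))))
The weakest precondition is (3*val > 8 → (((3*b > 9 → val ≤ 6) → (¬(7*b ≤ 2*val + 24))) ∧ ((¬(3*b > 9 → val ≤ 6)) → (c ≥ 14 ∧ c + 2*val < 8 ∧ (¬(7*b ≤ 2*val + 24)))))) ∧ ((¬(3*val > 8)) → (c + val = 2 ∧ c = val ∧ (¬(7*b ≤ 2*val + 24)))).
Check whether (3*val > 8 → (((3*b > 9 → val ≤ 6) → (¬(7*b ≤ 2*val + 24))) ∧ ((¬(3*b > 9 → val ≤ 2)) → (c ≥ 14 ∧ c + 2*val < 8 ∧ (¬(7*b ≤ 2*val + 24)))))) ∧ ((¬(3*val > 8)) → (c + val = 2 ∧ c = val ∧ (¬(7*b ≤ 2*val + 24)))) implies it.
Every state satisfying the precondition satisfies the weakest precondition: the implication holds.
Answer: valid


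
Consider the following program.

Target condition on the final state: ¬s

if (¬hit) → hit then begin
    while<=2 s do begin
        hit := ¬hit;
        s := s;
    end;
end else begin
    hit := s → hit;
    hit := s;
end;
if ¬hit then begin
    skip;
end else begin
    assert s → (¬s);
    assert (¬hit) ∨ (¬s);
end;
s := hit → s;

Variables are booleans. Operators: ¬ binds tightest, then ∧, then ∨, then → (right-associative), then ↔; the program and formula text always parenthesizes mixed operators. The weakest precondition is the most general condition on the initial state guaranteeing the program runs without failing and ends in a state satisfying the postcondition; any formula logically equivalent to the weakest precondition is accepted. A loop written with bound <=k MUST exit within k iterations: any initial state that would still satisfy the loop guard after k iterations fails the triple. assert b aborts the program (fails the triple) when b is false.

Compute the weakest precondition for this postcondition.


Working backward. After the program, ¬s must hold.
Before s := hit → s: ¬(hit → s)
Then branch requires ¬(hit → s); else branch requires (s → (¬s)) ∧ ((¬hit) ∨ (¬s)) ∧ (¬(hit → s)).
Before the if: ((¬hit) → (¬(hit → s))) ∧ (hit → ((s → (¬s)) ∧ ((¬hit) ∨ (¬s)) ∧ (¬(hit → s))))
Then branch requires (s → ((s → ((¬s) ∧ ((¬hit) → (¬(hit → s))) ∧ (hit → ((s → (¬s)) ∧ ((¬hit) ∨ (¬s)) ∧ (¬(hit → s)))))) ∧ ((¬s) → ((hit → (¬((¬hit) → s))) ∧ ((¬hit) → ((s → (¬s)) ∧ (hit ∨ (¬s)) ∧ (¬((¬hit) → s)))))))) ∧ ((¬s) → (((¬hit) → (¬(hit → s))) ∧ (hit → ((s → (¬s)) ∧ ((¬hit) ∨ (¬s)) ∧ (¬(hit → s)))))); else branch requires false.
Before the if: (((¬hit) → hit) → ((s → ((s → ((¬s) ∧ ((¬hit) → (¬(hit → s))) ∧ (hit → ((s → (¬s)) ∧ ((¬hit) ∨ (¬s)) ∧ (¬(hit → s)))))) ∧ ((¬s) → ((hit → (¬((¬hit) → s))) ∧ ((¬hit) → ((s → (¬s)) ∧ (hit ∨ (¬s)) ∧ (¬((¬hit) → s)))))))) ∧ ((¬s) → (((¬hit) → (¬(hit → s))) ∧ (hit → ((s → (¬s)) ∧ ((¬hit) ∨ (¬s)) ∧ (¬(hit → s)))))))) ∧ ((¬hit) → hit)
Answer: WP = (((¬hit) → hit) → ((s → ((s → ((¬s) ∧ ((¬hit) → (¬(hit → s))) ∧ (hit → ((s → (¬s)) ∧ ((¬hit) ∨ (¬s)) ∧ (¬(hit → s)))))) ∧ ((¬s) → ((hit → (¬((¬hit) → s))) ∧ ((¬hit) → ((s → (¬s)) ∧ (hit ∨ (¬s)) ∧ (¬((¬hit) → s)))))))) ∧ ((¬s) → (((¬hit) → (¬(hit → s))) ∧ (hit → ((s → (¬s)) ∧ ((¬hit) ∨ (¬s)) ∧ (¬(hit → s)))))))) ∧ ((¬hit) → hit)


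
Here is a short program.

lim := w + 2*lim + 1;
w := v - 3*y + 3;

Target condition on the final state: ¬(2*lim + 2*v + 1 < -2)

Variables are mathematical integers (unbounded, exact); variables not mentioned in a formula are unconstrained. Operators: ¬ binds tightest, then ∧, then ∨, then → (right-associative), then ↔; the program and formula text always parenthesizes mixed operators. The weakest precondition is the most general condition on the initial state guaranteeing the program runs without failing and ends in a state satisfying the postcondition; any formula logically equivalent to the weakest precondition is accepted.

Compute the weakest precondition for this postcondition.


Working backward. After the program, the postcondition ¬(2*lim + 2*v + 1 < -2) must hold; in canonical form it is ¬(2*lim + 2*v < -3).
Before w := v - 3*y + 3: ¬(2*lim + 2*v < -3)
Before lim := w + 2*lim + 1: ¬(4*lim + 2*v + 2*w < -5)
Answer: WP = ¬(4*lim + 2*v + 2*w < -5)


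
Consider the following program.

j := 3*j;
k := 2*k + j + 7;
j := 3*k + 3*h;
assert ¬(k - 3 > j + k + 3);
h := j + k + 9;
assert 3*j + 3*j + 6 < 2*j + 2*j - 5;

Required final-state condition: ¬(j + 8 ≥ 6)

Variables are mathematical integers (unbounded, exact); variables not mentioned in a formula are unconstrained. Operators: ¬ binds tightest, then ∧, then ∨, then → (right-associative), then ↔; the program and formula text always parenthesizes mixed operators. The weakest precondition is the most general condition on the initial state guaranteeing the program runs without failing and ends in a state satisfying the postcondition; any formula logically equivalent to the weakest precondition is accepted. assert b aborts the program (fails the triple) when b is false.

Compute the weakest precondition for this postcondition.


Working backward. After the program, the postcondition ¬(j + 8 ≥ 6) must hold; in canonical form it is ¬(j ≥ -2).
Before assert 3*j + 3*j + 6 < 2*j + 2*j - 5: 2*j < -11 ∧ (¬(j ≥ -2))
Before h := j + k + 9: 2*j < -11 ∧ (¬(j ≥ -2))
Before assert ¬(k - 3 > j + k + 3): (¬(j < -6)) ∧ 2*j < -11 ∧ (¬(j ≥ -2))
Before j := 3*k + 3*h: (¬(3*h + 3*k < -6)) ∧ 6*h + 6*k < -11 ∧ (¬(3*h + 3*k ≥ -2))
Before k := 2*k + j + 7: (¬(3*h + 3*j + 6*k < -27)) ∧ 6*h + 6*j + 12*k < -53 ∧ (¬(3*h + 3*j + 6*k ≥ -23))
Before j := 3*j: (¬(3*h + 9*j + 6*k < -27)) ∧ 6*h + 18*j + 12*k < -53 ∧ (¬(3*h + 9*j + 6*k ≥ -23))
Answer: WP = (¬(3*h + 9*j + 6*k < -27)) ∧ 6*h + 18*j + 12*k < -53 ∧ (¬(3*h + 9*j + 6*k ≥ -23))


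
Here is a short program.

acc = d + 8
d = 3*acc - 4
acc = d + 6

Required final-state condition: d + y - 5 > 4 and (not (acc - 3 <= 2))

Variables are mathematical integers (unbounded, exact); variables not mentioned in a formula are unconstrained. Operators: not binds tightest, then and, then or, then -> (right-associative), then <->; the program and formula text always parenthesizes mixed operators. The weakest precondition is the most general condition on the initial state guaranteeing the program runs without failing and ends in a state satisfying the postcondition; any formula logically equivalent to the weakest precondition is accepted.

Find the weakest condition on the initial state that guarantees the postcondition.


Working backward. After the program, the postcondition d + y - 5 > 4 and (not (acc - 3 <= 2)) must hold; in canonical form it is d + y > 9 and (not (acc <= 5)).
Before acc := d + 6: d + y > 9 and (not (d <= -1))
Before d := 3*acc - 4: 3*acc + y > 13 and (not (3*acc <= 3))
Before acc := d + 8: 3*d + y > -11 and (not (3*d <= -21))
Answer: WP = 3*d + y > -11 and (not (3*d <= -21))


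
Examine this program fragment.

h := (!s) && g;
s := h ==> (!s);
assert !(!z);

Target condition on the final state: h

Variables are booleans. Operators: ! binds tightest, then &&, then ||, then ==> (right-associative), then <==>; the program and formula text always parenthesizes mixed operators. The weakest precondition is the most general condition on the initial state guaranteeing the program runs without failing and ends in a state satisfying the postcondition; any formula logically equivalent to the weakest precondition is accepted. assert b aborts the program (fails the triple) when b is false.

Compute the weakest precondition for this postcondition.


Working backward. After the program, h must hold.
Before assert !(!z): z && h
Before s := h ==> (!s): z && h
Before h := (!s) && g: z && (!s) && g
Answer: WP = z && (!s) && g


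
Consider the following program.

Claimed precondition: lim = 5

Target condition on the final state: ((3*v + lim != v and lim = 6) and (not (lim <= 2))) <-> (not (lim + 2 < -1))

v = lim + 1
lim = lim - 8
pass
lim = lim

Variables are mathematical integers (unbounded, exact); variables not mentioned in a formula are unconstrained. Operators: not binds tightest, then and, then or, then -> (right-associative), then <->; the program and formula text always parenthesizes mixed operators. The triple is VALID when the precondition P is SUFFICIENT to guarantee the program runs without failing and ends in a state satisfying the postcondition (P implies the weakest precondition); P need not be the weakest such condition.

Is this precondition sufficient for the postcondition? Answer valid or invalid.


Working backward. After the program, the postcondition ((3*v + lim != v and lim = 6) and (not (lim <= 2))) <-> (not (lim + 2 < -1)) must hold; in canonical form it is (lim + 2*v != 0 and lim = 6 and (not (lim <= 2))) <-> (not (lim < -3)).
Before lim := lim: (lim + 2*v != 0 and lim = 6 and (not (lim <= 2))) <-> (not (lim < -3))
Before skip: (lim + 2*v != 0 and lim = 6 and (not (lim <= 2))) <-> (not (lim < -3))
Before lim := lim - 8: (lim + 2*v != 8 and lim = 14 and (not (lim <= 10))) <-> (not (lim < 5))
Before v := lim + 1: (3*lim != 6 and lim = 14 and (not (lim <= 10))) <-> (not (lim < 5))
The weakest precondition is (3*lim != 6 and lim = 14 and (not (lim <= 10))) <-> (not (lim < 5)).
Check whether lim = 5 implies it.
Countermodel: at the initial state lim = 5, the precondition holds but the weakest precondition fails.
Answer: invalid


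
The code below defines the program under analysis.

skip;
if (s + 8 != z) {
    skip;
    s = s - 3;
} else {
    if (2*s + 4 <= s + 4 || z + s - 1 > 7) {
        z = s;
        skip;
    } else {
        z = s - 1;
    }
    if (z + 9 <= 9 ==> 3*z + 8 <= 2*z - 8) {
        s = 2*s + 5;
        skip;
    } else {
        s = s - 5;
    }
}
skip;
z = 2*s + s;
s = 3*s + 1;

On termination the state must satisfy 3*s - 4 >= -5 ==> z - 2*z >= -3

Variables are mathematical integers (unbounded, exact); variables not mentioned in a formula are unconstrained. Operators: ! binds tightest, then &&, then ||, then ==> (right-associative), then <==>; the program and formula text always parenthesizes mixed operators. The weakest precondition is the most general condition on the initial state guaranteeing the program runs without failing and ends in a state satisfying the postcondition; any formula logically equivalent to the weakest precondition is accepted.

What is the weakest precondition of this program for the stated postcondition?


Working backward. After the program, the postcondition 3*s - 4 >= -5 ==> z - 2*z >= -3 must hold; in canonical form it is 3*s >= -1 ==> z <= 3.
Before s := 3*s + 1: 9*s >= -4 ==> z <= 3
Before z := 2*s + s: 9*s >= -4 ==> 3*s <= 3
Before skip: 9*s >= -4 ==> 3*s <= 3
Then branch requires 9*s >= 23 ==> 3*s <= 12; else branch requires ((s <= 0 || s + z > 8) ==> (((s <= 0 ==> s <= -16) ==> (18*s >= -49 ==> 6*s <= -12)) && ((!(s <= 0 ==> s <= -16)) ==> (9*s >= 41 ==> 3*s <= 18)))) && ((!(s <= 0 || s + z > 8)) ==> (((s <= 1 ==> s <= -15) ==> (18*s >= -49 ==> 6*s <= -12)) && ((!(s <= 1 ==> s <= -15)) ==> (9*s >= 41 ==> 3*s <= 18)))).
Before the if: (s != z - 8 ==> (9*s >= 23 ==> 3*s <= 12)) && ((!(s != z - 8)) ==> (((s <= 0 || s + z > 8) ==> (((s <= 0 ==> s <= -16) ==> (18*s >= -49 ==> 6*s <= -12)) && ((!(s <= 0 ==> s <= -16)) ==> (9*s >= 41 ==> 3*s <= 18)))) && ((!(s <= 0 || s + z > 8)) ==> (((s <= 1 ==> s <= -15) ==> (18*s >= -49 ==> 6*s <= -12)) && ((!(s <= 1 ==> s <= -15)) ==> (9*s >= 41 ==> 3*s <= 18))))))
Before skip: (s != z - 8 ==> (9*s >= 23 ==> 3*s <= 12)) && ((!(s != z - 8)) ==> (((s <= 0 || s + z > 8) ==> (((s <= 0 ==> s <= -16) ==> (18*s >= -49 ==> 6*s <= -12)) && ((!(s <= 0 ==> s <= -16)) ==> (9*s >= 41 ==> 3*s <= 18)))) && ((!(s <= 0 || s + z > 8)) ==> (((s <= 1 ==> s <= -15) ==> (18*s >= -49 ==> 6*s <= -12)) && ((!(s <= 1 ==> s <= -15)) ==> (9*s >= 41 ==> 3*s <= 18))))))
Answer: WP = (s != z - 8 ==> (9*s >= 23 ==> 3*s <= 12)) && ((!(s != z - 8)) ==> (((s <= 0 || s + z > 8) ==> (((s <= 0 ==> s <= -16) ==> (18*s >= -49 ==> 6*s <= -12)) && ((!(s <= 0 ==> s <= -16)) ==> (9*s >= 41 ==> 3*s <= 18)))) && ((!(s <= 0 || s + z > 8)) ==> (((s <= 1 ==> s <= -15) ==> (18*s >= -49 ==> 6*s <= -12)) && ((!(s <= 1 ==> s <= -15)) ==> (9*s >= 41 ==> 3*s <= 18))))))


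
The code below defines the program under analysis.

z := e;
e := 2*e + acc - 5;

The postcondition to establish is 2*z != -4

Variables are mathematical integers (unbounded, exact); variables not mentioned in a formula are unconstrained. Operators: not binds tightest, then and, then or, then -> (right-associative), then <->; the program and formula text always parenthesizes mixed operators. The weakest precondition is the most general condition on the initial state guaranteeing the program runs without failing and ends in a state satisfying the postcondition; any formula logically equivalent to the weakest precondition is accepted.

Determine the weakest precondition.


Working backward. After the program, 2*z != -4 must hold.
Before e := 2*e + acc - 5: 2*z != -4
Before z := e: 2*e != -4
Answer: WP = 2*e != -4


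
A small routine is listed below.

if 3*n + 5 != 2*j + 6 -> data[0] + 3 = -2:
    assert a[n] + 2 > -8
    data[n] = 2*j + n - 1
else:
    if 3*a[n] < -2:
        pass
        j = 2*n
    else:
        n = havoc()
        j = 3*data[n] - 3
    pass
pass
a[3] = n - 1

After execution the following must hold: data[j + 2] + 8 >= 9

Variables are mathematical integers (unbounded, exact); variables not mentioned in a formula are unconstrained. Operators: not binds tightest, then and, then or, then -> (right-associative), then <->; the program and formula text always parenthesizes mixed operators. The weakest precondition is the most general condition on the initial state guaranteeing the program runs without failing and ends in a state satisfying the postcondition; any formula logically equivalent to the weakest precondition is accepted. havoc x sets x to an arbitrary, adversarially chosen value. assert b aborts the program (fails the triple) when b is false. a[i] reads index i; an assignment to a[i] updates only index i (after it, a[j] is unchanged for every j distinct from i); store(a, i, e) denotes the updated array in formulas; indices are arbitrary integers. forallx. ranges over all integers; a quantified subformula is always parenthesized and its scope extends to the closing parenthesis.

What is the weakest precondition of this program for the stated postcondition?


Working backward. After the program, the postcondition data[j + 2] + 8 >= 9 must hold; in canonical form it is data[j + 2] >= 1.
Before a[3] := n - 1: data[j + 2] >= 1
Before skip: data[j + 2] >= 1
Then branch requires a[n] > -10 and store(data, n, 2*j + n - 1)[j + 2] >= 1; else branch requires (3*a[n] < -2 -> data[2*n + 2] >= 1) and ((not (3*a[n] < -2)) -> (forall n_1. data[3*data[n_1] - 1] >= 1)).
Before the if: ((3*n != 2*j + 1 -> data[0] = -5) -> (a[n] > -10 and store(data, n, 2*j + n - 1)[j + 2] >= 1)) and ((not (3*n != 2*j + 1 -> data[0] = -5)) -> ((3*a[n] < -2 -> data[2*n + 2] >= 1) and ((not (3*a[n] < -2)) -> (forall n_1. data[3*data[n_1] - 1] >= 1))))
Answer: WP = ((3*n != 2*j + 1 -> data[0] = -5) -> (a[n] > -10 and store(data, n, 2*j + n - 1)[j + 2] >= 1)) and ((not (3*n != 2*j + 1 -> data[0] = -5)) -> ((3*a[n] < -2 -> data[2*n + 2] >= 1) and ((not (3*a[n] < -2)) -> (forall n_1. data[3*data[n_1] - 1] >= 1))))


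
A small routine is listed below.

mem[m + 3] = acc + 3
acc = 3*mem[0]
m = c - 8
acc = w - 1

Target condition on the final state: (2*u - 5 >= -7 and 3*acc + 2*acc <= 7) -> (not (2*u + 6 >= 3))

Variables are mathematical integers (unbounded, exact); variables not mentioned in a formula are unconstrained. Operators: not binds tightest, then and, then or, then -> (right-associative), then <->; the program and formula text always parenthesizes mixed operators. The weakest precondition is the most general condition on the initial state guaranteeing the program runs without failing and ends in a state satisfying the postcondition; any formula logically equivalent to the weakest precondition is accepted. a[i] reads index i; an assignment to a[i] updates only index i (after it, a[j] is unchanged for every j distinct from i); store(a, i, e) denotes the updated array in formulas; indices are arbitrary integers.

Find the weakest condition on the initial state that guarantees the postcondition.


Working backward. After the program, the postcondition (2*u - 5 >= -7 and 3*acc + 2*acc <= 7) -> (not (2*u + 6 >= 3)) must hold; in canonical form it is (2*u >= -2 and 5*acc <= 7) -> (not (2*u >= -3)).
Before acc := w - 1: (2*u >= -2 and 5*w <= 12) -> (not (2*u >= -3))
Before m := c - 8: (2*u >= -2 and 5*w <= 12) -> (not (2*u >= -3))
Before acc := 3*mem[0]: (2*u >= -2 and 5*w <= 12) -> (not (2*u >= -3))
Before mem[m + 3] := acc + 3: (2*u >= -2 and 5*w <= 12) -> (not (2*u >= -3))
Answer: WP = (2*u >= -2 and 5*w <= 12) -> (not (2*u >= -3))
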